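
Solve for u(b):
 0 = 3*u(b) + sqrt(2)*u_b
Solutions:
 u(b) = C1*exp(-3*sqrt(2)*b/2)


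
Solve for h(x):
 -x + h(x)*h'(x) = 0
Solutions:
 h(x) = -sqrt(C1 + x^2)
 h(x) = sqrt(C1 + x^2)


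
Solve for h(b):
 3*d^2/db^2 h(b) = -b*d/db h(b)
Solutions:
 h(b) = C1 + C2*erf(sqrt(6)*b/6)


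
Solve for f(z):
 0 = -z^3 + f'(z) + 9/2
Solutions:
 f(z) = C1 + z^4/4 - 9*z/2


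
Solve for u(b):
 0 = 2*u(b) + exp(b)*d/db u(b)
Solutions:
 u(b) = C1*exp(2*exp(-b))


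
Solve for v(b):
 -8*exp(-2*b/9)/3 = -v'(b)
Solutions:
 v(b) = C1 - 12*exp(-2*b/9)


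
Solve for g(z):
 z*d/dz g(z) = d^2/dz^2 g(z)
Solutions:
 g(z) = C1 + C2*erfi(sqrt(2)*z/2)


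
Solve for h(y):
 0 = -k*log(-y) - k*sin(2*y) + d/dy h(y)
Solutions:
 h(y) = C1 + k*(y*log(-y) - y - cos(2*y)/2)


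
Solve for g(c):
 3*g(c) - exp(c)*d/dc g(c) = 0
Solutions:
 g(c) = C1*exp(-3*exp(-c))


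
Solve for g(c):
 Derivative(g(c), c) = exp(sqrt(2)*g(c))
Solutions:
 g(c) = sqrt(2)*(2*log(-1/(C1 + c)) - log(2))/4


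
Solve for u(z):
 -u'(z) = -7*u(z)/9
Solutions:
 u(z) = C1*exp(7*z/9)


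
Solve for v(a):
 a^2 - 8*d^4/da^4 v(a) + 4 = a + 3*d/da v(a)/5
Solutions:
 v(a) = C1 + C4*exp(-3^(1/3)*5^(2/3)*a/10) + 5*a^3/9 - 5*a^2/6 + 20*a/3 + (C2*sin(3^(5/6)*5^(2/3)*a/20) + C3*cos(3^(5/6)*5^(2/3)*a/20))*exp(3^(1/3)*5^(2/3)*a/20)


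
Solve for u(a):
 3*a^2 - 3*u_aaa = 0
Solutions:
 u(a) = C1 + C2*a + C3*a^2 + a^5/60


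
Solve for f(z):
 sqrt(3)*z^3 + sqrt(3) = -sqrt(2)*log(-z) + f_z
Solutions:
 f(z) = C1 + sqrt(3)*z^4/4 + sqrt(2)*z*log(-z) + z*(-sqrt(2) + sqrt(3))


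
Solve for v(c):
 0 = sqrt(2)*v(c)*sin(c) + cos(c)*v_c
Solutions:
 v(c) = C1*cos(c)^(sqrt(2))


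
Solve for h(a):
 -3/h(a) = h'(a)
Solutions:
 h(a) = -sqrt(C1 - 6*a)
 h(a) = sqrt(C1 - 6*a)


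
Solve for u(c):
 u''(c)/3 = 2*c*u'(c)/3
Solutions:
 u(c) = C1 + C2*erfi(c)


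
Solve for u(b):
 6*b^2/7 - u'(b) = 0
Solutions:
 u(b) = C1 + 2*b^3/7


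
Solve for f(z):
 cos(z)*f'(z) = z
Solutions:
 f(z) = C1 + Integral(z/cos(z), z)


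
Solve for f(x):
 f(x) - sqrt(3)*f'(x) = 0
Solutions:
 f(x) = C1*exp(sqrt(3)*x/3)


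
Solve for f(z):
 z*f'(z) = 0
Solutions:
 f(z) = C1


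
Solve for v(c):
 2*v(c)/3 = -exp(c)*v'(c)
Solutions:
 v(c) = C1*exp(2*exp(-c)/3)


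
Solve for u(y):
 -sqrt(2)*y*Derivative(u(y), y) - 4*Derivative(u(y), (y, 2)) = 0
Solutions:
 u(y) = C1 + C2*erf(2^(3/4)*y/4)


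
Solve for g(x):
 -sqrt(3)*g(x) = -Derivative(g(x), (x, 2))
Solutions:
 g(x) = C1*exp(-3^(1/4)*x) + C2*exp(3^(1/4)*x)


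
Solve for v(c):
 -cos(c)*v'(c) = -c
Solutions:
 v(c) = C1 + Integral(c/cos(c), c)


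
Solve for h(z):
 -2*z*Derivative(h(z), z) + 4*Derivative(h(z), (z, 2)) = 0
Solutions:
 h(z) = C1 + C2*erfi(z/2)


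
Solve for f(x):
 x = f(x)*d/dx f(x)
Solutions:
 f(x) = -sqrt(C1 + x^2)
 f(x) = sqrt(C1 + x^2)


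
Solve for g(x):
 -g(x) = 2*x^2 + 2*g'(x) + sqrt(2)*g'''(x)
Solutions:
 g(x) = C1*exp(x*(-4*2^(1/6)*3^(2/3)/(9*sqrt(2) + 2*sqrt(3)*sqrt(8*sqrt(2) + 27/2))^(1/3) + 6^(1/3)*(9*sqrt(2) + 2*sqrt(3)*sqrt(8*sqrt(2) + 27/2))^(1/3))/12)*sin(sqrt(3)*x*(2^(1/6)/(27*sqrt(2) + 2*sqrt(216*sqrt(2) + 729/2))^(1/3) + 2^(1/3)*(27*sqrt(2) + 2*sqrt(216*sqrt(2) + 729/2))^(1/3)/12)) + C2*exp(x*(-4*2^(1/6)*3^(2/3)/(9*sqrt(2) + 2*sqrt(3)*sqrt(8*sqrt(2) + 27/2))^(1/3) + 6^(1/3)*(9*sqrt(2) + 2*sqrt(3)*sqrt(8*sqrt(2) + 27/2))^(1/3))/12)*cos(sqrt(3)*x*(2^(1/6)/(27*sqrt(2) + 2*sqrt(216*sqrt(2) + 729/2))^(1/3) + 2^(1/3)*(27*sqrt(2) + 2*sqrt(216*sqrt(2) + 729/2))^(1/3)/12)) + C3*exp(-x*(-4*2^(1/6)*3^(2/3)/(9*sqrt(2) + 2*sqrt(3)*sqrt(8*sqrt(2) + 27/2))^(1/3) + 6^(1/3)*(9*sqrt(2) + 2*sqrt(3)*sqrt(8*sqrt(2) + 27/2))^(1/3))/6) - 2*x^2 + 8*x - 16


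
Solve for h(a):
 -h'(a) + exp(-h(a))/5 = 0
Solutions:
 h(a) = log(C1 + a/5)


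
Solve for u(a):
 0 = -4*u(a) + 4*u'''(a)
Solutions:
 u(a) = C3*exp(a) + (C1*sin(sqrt(3)*a/2) + C2*cos(sqrt(3)*a/2))*exp(-a/2)


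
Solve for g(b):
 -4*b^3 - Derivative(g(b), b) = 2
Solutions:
 g(b) = C1 - b^4 - 2*b


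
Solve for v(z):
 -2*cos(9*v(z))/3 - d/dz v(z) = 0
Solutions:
 v(z) = -asin((C1 + exp(12*z))/(C1 - exp(12*z)))/9 + pi/9
 v(z) = asin((C1 + exp(12*z))/(C1 - exp(12*z)))/9


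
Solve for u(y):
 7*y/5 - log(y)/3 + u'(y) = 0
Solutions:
 u(y) = C1 - 7*y^2/10 + y*log(y)/3 - y/3


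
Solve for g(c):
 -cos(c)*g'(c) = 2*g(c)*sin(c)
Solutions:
 g(c) = C1*cos(c)^2


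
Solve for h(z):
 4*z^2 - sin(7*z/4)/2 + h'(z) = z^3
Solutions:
 h(z) = C1 + z^4/4 - 4*z^3/3 - 2*cos(7*z/4)/7


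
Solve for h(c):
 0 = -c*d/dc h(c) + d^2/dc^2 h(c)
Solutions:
 h(c) = C1 + C2*erfi(sqrt(2)*c/2)


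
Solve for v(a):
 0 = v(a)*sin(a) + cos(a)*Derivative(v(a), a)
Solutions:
 v(a) = C1*cos(a)


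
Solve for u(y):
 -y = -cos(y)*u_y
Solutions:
 u(y) = C1 + Integral(y/cos(y), y)


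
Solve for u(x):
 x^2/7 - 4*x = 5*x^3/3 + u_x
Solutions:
 u(x) = C1 - 5*x^4/12 + x^3/21 - 2*x^2


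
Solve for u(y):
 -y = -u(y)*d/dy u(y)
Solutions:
 u(y) = -sqrt(C1 + y^2)
 u(y) = sqrt(C1 + y^2)


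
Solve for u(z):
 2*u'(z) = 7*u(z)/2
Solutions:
 u(z) = C1*exp(7*z/4)


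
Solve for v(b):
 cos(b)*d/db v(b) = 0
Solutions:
 v(b) = C1


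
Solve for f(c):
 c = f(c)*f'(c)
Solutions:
 f(c) = -sqrt(C1 + c^2)
 f(c) = sqrt(C1 + c^2)


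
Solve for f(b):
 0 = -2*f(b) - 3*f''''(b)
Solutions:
 f(b) = (C1*sin(6^(3/4)*b/6) + C2*cos(6^(3/4)*b/6))*exp(-6^(3/4)*b/6) + (C3*sin(6^(3/4)*b/6) + C4*cos(6^(3/4)*b/6))*exp(6^(3/4)*b/6)


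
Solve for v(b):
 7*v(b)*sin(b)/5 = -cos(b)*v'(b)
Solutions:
 v(b) = C1*cos(b)^(7/5)


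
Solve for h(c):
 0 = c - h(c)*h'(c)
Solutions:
 h(c) = -sqrt(C1 + c^2)
 h(c) = sqrt(C1 + c^2)


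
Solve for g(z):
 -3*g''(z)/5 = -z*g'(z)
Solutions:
 g(z) = C1 + C2*erfi(sqrt(30)*z/6)


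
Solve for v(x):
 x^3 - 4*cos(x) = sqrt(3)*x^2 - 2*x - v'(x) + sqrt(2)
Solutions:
 v(x) = C1 - x^4/4 + sqrt(3)*x^3/3 - x^2 + sqrt(2)*x + 4*sin(x)


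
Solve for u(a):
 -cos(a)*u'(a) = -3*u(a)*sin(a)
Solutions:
 u(a) = C1/cos(a)^3


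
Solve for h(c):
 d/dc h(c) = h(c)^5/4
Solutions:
 h(c) = -(-1/(C1 + c))^(1/4)
 h(c) = (-1/(C1 + c))^(1/4)
 h(c) = -I*(-1/(C1 + c))^(1/4)
 h(c) = I*(-1/(C1 + c))^(1/4)


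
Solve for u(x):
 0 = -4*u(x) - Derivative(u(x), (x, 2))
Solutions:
 u(x) = C1*sin(2*x) + C2*cos(2*x)


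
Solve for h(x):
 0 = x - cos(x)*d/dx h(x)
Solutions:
 h(x) = C1 + Integral(x/cos(x), x)


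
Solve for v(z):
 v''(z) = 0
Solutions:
 v(z) = C1 + C2*z


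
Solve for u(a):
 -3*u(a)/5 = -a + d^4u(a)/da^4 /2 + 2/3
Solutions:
 u(a) = 5*a/3 + (C1*sin(10^(3/4)*3^(1/4)*a/10) + C2*cos(10^(3/4)*3^(1/4)*a/10))*exp(-10^(3/4)*3^(1/4)*a/10) + (C3*sin(10^(3/4)*3^(1/4)*a/10) + C4*cos(10^(3/4)*3^(1/4)*a/10))*exp(10^(3/4)*3^(1/4)*a/10) - 10/9


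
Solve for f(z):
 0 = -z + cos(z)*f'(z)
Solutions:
 f(z) = C1 + Integral(z/cos(z), z)


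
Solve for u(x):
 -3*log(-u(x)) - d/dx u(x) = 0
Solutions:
 -li(-u(x)) = C1 - 3*x


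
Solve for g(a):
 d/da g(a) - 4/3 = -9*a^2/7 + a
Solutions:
 g(a) = C1 - 3*a^3/7 + a^2/2 + 4*a/3


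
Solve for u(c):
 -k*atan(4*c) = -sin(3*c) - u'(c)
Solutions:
 u(c) = C1 + k*(c*atan(4*c) - log(16*c^2 + 1)/8) + cos(3*c)/3


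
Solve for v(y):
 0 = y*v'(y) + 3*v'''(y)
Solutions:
 v(y) = C1 + Integral(C2*airyai(-3^(2/3)*y/3) + C3*airybi(-3^(2/3)*y/3), y)


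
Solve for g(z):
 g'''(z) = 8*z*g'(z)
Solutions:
 g(z) = C1 + Integral(C2*airyai(2*z) + C3*airybi(2*z), z)


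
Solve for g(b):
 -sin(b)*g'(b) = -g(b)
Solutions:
 g(b) = C1*sqrt(cos(b) - 1)/sqrt(cos(b) + 1)


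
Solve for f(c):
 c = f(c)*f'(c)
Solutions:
 f(c) = -sqrt(C1 + c^2)
 f(c) = sqrt(C1 + c^2)


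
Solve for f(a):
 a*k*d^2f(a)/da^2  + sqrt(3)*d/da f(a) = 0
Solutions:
 f(a) = C1 + a^(((re(k) - sqrt(3))*re(k) + im(k)^2)/(re(k)^2 + im(k)^2))*(C2*sin(sqrt(3)*log(a)*Abs(im(k))/(re(k)^2 + im(k)^2)) + C3*cos(sqrt(3)*log(a)*im(k)/(re(k)^2 + im(k)^2)))


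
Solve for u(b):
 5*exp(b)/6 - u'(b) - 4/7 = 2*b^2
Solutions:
 u(b) = C1 - 2*b^3/3 - 4*b/7 + 5*exp(b)/6


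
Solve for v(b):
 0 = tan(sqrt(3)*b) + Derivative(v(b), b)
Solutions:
 v(b) = C1 + sqrt(3)*log(cos(sqrt(3)*b))/3


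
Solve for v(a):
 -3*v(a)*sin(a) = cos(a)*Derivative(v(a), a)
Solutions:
 v(a) = C1*cos(a)^3


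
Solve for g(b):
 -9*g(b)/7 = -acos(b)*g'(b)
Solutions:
 g(b) = C1*exp(9*Integral(1/acos(b), b)/7)


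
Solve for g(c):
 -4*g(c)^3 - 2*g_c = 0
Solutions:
 g(c) = -sqrt(2)*sqrt(-1/(C1 - 2*c))/2
 g(c) = sqrt(2)*sqrt(-1/(C1 - 2*c))/2


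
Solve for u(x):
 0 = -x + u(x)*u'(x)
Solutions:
 u(x) = -sqrt(C1 + x^2)
 u(x) = sqrt(C1 + x^2)


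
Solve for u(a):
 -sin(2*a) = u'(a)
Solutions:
 u(a) = C1 + cos(2*a)/2


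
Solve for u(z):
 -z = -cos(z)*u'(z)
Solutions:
 u(z) = C1 + Integral(z/cos(z), z)


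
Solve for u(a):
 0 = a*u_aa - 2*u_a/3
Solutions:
 u(a) = C1 + C2*a^(5/3)


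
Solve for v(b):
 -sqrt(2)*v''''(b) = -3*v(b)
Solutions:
 v(b) = C1*exp(-2^(7/8)*3^(1/4)*b/2) + C2*exp(2^(7/8)*3^(1/4)*b/2) + C3*sin(2^(7/8)*3^(1/4)*b/2) + C4*cos(2^(7/8)*3^(1/4)*b/2)


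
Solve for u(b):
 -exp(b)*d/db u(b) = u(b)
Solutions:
 u(b) = C1*exp(exp(-b))


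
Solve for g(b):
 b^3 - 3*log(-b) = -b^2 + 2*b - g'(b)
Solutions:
 g(b) = C1 - b^4/4 - b^3/3 + b^2 + 3*b*log(-b) - 3*b


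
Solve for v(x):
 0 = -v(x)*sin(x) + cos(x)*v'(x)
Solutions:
 v(x) = C1/cos(x)


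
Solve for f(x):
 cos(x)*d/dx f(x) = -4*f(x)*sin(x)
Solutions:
 f(x) = C1*cos(x)^4


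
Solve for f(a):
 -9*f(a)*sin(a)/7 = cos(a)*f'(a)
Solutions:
 f(a) = C1*cos(a)^(9/7)


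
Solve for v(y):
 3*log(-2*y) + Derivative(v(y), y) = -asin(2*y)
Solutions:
 v(y) = C1 - 3*y*log(-y) - y*asin(2*y) - 3*y*log(2) + 3*y - sqrt(1 - 4*y^2)/2


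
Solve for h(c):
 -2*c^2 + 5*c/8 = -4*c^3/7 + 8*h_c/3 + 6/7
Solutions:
 h(c) = C1 + 3*c^4/56 - c^3/4 + 15*c^2/128 - 9*c/28


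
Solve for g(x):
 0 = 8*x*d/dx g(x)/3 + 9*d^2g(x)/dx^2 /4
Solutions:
 g(x) = C1 + C2*erf(4*sqrt(3)*x/9)


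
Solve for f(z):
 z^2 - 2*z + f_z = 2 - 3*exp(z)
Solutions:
 f(z) = C1 - z^3/3 + z^2 + 2*z - 3*exp(z)


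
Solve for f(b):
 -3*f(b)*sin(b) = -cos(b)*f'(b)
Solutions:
 f(b) = C1/cos(b)^3


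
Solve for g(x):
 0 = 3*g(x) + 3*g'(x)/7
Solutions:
 g(x) = C1*exp(-7*x)


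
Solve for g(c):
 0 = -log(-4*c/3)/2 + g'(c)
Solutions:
 g(c) = C1 + c*log(-c)/2 + c*(-log(3)/2 - 1/2 + log(2))


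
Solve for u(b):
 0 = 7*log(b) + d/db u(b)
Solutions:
 u(b) = C1 - 7*b*log(b) + 7*b


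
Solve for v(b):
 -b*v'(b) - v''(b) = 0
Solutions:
 v(b) = C1 + C2*erf(sqrt(2)*b/2)


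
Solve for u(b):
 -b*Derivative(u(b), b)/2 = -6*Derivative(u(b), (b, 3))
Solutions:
 u(b) = C1 + Integral(C2*airyai(18^(1/3)*b/6) + C3*airybi(18^(1/3)*b/6), b)


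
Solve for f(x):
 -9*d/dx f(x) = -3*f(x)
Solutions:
 f(x) = C1*exp(x/3)


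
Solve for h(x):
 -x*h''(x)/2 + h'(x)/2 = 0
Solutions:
 h(x) = C1 + C2*x^2


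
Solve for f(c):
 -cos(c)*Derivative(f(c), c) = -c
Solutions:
 f(c) = C1 + Integral(c/cos(c), c)


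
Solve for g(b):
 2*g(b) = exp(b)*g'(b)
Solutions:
 g(b) = C1*exp(-2*exp(-b))


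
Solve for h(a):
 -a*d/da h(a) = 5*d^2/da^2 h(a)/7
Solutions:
 h(a) = C1 + C2*erf(sqrt(70)*a/10)


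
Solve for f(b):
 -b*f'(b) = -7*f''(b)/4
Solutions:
 f(b) = C1 + C2*erfi(sqrt(14)*b/7)


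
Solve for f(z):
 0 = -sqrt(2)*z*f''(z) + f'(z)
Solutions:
 f(z) = C1 + C2*z^(sqrt(2)/2 + 1)


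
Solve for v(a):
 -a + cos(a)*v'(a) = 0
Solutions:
 v(a) = C1 + Integral(a/cos(a), a)


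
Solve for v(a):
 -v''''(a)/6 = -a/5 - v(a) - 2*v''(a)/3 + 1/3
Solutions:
 v(a) = C1*exp(-a*sqrt(2 + sqrt(10))) + C2*exp(a*sqrt(2 + sqrt(10))) + C3*sin(a*sqrt(-2 + sqrt(10))) + C4*cos(a*sqrt(-2 + sqrt(10))) - a/5 + 1/3


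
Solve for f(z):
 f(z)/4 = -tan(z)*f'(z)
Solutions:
 f(z) = C1/sin(z)^(1/4)


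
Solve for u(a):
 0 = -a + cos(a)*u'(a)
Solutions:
 u(a) = C1 + Integral(a/cos(a), a)


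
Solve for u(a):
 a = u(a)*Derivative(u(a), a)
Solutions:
 u(a) = -sqrt(C1 + a^2)
 u(a) = sqrt(C1 + a^2)


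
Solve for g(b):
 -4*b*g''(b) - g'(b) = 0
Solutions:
 g(b) = C1 + C2*b^(3/4)


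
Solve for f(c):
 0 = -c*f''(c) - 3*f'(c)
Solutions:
 f(c) = C1 + C2/c^2


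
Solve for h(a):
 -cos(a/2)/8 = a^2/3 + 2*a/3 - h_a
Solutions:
 h(a) = C1 + a^3/9 + a^2/3 + sin(a/2)/4


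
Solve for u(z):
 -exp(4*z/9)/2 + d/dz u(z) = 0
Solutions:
 u(z) = C1 + 9*exp(4*z/9)/8


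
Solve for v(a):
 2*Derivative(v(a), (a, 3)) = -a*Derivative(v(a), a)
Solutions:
 v(a) = C1 + Integral(C2*airyai(-2^(2/3)*a/2) + C3*airybi(-2^(2/3)*a/2), a)


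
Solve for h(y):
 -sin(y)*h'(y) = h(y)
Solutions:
 h(y) = C1*sqrt(cos(y) + 1)/sqrt(cos(y) - 1)


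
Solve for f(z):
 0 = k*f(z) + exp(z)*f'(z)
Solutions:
 f(z) = C1*exp(k*exp(-z))


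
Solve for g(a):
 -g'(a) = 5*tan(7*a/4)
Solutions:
 g(a) = C1 + 20*log(cos(7*a/4))/7


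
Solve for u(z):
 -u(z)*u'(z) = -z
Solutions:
 u(z) = -sqrt(C1 + z^2)
 u(z) = sqrt(C1 + z^2)


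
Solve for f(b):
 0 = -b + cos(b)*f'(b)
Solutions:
 f(b) = C1 + Integral(b/cos(b), b)


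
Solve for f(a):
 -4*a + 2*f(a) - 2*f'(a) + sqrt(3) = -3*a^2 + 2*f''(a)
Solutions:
 f(a) = C1*exp(a*(-1 + sqrt(5))/2) + C2*exp(-a*(1 + sqrt(5))/2) - 3*a^2/2 - a - 4 - sqrt(3)/2


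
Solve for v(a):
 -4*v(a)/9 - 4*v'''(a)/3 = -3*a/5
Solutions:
 v(a) = C3*exp(-3^(2/3)*a/3) + 27*a/20 + (C1*sin(3^(1/6)*a/2) + C2*cos(3^(1/6)*a/2))*exp(3^(2/3)*a/6)


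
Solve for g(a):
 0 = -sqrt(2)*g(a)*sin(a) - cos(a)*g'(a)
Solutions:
 g(a) = C1*cos(a)^(sqrt(2))


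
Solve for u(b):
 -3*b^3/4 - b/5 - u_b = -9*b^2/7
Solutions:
 u(b) = C1 - 3*b^4/16 + 3*b^3/7 - b^2/10


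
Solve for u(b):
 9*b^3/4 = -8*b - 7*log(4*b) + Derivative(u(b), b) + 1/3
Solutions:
 u(b) = C1 + 9*b^4/16 + 4*b^2 + 7*b*log(b) - 22*b/3 + 14*b*log(2)


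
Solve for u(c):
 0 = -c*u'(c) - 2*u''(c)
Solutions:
 u(c) = C1 + C2*erf(c/2)


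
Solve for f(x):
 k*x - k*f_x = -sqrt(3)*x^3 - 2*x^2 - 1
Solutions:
 f(x) = C1 + x^2/2 + sqrt(3)*x^4/(4*k) + 2*x^3/(3*k) + x/k


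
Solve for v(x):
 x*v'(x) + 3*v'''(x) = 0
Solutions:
 v(x) = C1 + Integral(C2*airyai(-3^(2/3)*x/3) + C3*airybi(-3^(2/3)*x/3), x)


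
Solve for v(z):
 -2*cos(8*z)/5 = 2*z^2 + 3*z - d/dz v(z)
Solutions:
 v(z) = C1 + 2*z^3/3 + 3*z^2/2 + sin(8*z)/20


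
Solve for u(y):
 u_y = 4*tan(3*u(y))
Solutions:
 u(y) = -asin(C1*exp(12*y))/3 + pi/3
 u(y) = asin(C1*exp(12*y))/3


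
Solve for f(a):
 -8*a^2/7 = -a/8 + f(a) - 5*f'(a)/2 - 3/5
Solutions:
 f(a) = C1*exp(2*a/5) - 8*a^2/7 - 313*a/56 - 7489/560


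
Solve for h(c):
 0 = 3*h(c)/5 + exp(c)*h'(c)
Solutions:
 h(c) = C1*exp(3*exp(-c)/5)


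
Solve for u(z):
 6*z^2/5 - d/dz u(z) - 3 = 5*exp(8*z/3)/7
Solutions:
 u(z) = C1 + 2*z^3/5 - 3*z - 15*exp(8*z/3)/56


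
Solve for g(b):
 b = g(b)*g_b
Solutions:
 g(b) = -sqrt(C1 + b^2)
 g(b) = sqrt(C1 + b^2)


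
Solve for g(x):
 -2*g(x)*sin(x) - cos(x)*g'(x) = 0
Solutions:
 g(x) = C1*cos(x)^2


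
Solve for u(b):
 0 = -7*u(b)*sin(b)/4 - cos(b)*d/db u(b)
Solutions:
 u(b) = C1*cos(b)^(7/4)


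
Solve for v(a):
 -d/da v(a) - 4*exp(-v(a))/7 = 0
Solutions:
 v(a) = log(C1 - 4*a/7)


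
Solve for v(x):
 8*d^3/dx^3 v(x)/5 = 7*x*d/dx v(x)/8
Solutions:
 v(x) = C1 + Integral(C2*airyai(35^(1/3)*x/4) + C3*airybi(35^(1/3)*x/4), x)


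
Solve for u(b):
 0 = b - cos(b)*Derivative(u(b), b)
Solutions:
 u(b) = C1 + Integral(b/cos(b), b)


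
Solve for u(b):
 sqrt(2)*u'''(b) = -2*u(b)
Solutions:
 u(b) = C3*exp(-2^(1/6)*b) + (C1*sin(2^(1/6)*sqrt(3)*b/2) + C2*cos(2^(1/6)*sqrt(3)*b/2))*exp(2^(1/6)*b/2)


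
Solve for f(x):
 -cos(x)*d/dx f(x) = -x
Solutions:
 f(x) = C1 + Integral(x/cos(x), x)


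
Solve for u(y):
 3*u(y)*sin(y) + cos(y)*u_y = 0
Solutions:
 u(y) = C1*cos(y)^3


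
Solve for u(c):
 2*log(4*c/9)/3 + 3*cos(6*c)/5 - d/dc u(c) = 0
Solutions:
 u(c) = C1 + 2*c*log(c)/3 - 4*c*log(3)/3 - 2*c/3 + 4*c*log(2)/3 + sin(6*c)/10


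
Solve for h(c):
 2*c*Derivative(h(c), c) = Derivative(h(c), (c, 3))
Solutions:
 h(c) = C1 + Integral(C2*airyai(2^(1/3)*c) + C3*airybi(2^(1/3)*c), c)


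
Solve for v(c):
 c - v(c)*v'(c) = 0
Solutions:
 v(c) = -sqrt(C1 + c^2)
 v(c) = sqrt(C1 + c^2)


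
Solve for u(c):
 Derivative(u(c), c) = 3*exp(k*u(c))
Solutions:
 u(c) = Piecewise((log(-1/(C1*k + 3*c*k))/k, Ne(k, 0)), (nan, True))
 u(c) = Piecewise((C1 + 3*c, Eq(k, 0)), (nan, True))


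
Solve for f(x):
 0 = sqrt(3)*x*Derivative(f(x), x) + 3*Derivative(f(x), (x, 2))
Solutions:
 f(x) = C1 + C2*erf(sqrt(2)*3^(3/4)*x/6)


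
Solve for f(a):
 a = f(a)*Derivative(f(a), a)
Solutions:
 f(a) = -sqrt(C1 + a^2)
 f(a) = sqrt(C1 + a^2)


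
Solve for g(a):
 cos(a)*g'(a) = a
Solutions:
 g(a) = C1 + Integral(a/cos(a), a)


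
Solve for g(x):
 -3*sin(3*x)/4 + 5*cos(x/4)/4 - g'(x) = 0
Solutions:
 g(x) = C1 + 5*sin(x/4) + cos(3*x)/4


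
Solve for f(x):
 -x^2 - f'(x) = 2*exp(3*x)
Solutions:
 f(x) = C1 - x^3/3 - 2*exp(3*x)/3


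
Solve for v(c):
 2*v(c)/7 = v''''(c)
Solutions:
 v(c) = C1*exp(-2^(1/4)*7^(3/4)*c/7) + C2*exp(2^(1/4)*7^(3/4)*c/7) + C3*sin(2^(1/4)*7^(3/4)*c/7) + C4*cos(2^(1/4)*7^(3/4)*c/7)


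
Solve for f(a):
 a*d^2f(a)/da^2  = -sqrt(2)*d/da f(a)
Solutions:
 f(a) = C1 + C2*a^(1 - sqrt(2))


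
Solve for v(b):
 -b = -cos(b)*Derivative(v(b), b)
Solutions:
 v(b) = C1 + Integral(b/cos(b), b)


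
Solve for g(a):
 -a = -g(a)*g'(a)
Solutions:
 g(a) = -sqrt(C1 + a^2)
 g(a) = sqrt(C1 + a^2)


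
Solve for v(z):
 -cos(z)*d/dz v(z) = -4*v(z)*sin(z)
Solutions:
 v(z) = C1/cos(z)^4


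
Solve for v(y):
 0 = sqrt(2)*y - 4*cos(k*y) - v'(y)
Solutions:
 v(y) = C1 + sqrt(2)*y^2/2 - 4*sin(k*y)/k


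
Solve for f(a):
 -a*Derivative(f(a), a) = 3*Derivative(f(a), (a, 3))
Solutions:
 f(a) = C1 + Integral(C2*airyai(-3^(2/3)*a/3) + C3*airybi(-3^(2/3)*a/3), a)


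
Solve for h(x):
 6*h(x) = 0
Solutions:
 h(x) = 0


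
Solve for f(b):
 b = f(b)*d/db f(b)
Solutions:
 f(b) = -sqrt(C1 + b^2)
 f(b) = sqrt(C1 + b^2)


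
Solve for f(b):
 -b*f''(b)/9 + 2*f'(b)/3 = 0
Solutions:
 f(b) = C1 + C2*b^7


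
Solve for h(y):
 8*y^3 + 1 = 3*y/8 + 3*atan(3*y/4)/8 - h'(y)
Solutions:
 h(y) = C1 - 2*y^4 + 3*y^2/16 + 3*y*atan(3*y/4)/8 - y - log(9*y^2 + 16)/4


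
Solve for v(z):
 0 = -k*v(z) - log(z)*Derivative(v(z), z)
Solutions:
 v(z) = C1*exp(-k*li(z))


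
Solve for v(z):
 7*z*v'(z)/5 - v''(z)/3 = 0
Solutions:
 v(z) = C1 + C2*erfi(sqrt(210)*z/10)


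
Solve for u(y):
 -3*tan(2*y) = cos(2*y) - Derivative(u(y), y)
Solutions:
 u(y) = C1 - 3*log(cos(2*y))/2 + sin(2*y)/2


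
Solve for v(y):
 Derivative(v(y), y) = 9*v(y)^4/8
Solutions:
 v(y) = 2*(-1/(C1 + 27*y))^(1/3)
 v(y) = (-1/(C1 + 9*y))^(1/3)*(-3^(2/3)/3 - 3^(1/6)*I)
 v(y) = (-1/(C1 + 9*y))^(1/3)*(-3^(2/3)/3 + 3^(1/6)*I)


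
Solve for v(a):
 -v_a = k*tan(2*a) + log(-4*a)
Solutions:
 v(a) = C1 - a*log(-a) - 2*a*log(2) + a + k*log(cos(2*a))/2


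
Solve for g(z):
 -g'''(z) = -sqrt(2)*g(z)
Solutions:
 g(z) = C3*exp(2^(1/6)*z) + (C1*sin(2^(1/6)*sqrt(3)*z/2) + C2*cos(2^(1/6)*sqrt(3)*z/2))*exp(-2^(1/6)*z/2)


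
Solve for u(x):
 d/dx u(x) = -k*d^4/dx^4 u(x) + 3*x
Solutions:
 u(x) = C1 + C2*exp(x*(-1/k)^(1/3)) + C3*exp(x*(-1/k)^(1/3)*(-1 + sqrt(3)*I)/2) + C4*exp(-x*(-1/k)^(1/3)*(1 + sqrt(3)*I)/2) + 3*x^2/2


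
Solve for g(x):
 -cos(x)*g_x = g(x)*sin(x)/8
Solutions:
 g(x) = C1*cos(x)^(1/8)


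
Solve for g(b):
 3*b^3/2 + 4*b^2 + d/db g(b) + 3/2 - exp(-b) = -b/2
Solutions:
 g(b) = C1 - 3*b^4/8 - 4*b^3/3 - b^2/4 - 3*b/2 - exp(-b)


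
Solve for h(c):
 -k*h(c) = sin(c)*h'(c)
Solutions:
 h(c) = C1*exp(k*(-log(cos(c) - 1) + log(cos(c) + 1))/2)


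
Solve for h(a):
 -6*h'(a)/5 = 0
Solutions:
 h(a) = C1


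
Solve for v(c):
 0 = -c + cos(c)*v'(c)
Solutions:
 v(c) = C1 + Integral(c/cos(c), c)


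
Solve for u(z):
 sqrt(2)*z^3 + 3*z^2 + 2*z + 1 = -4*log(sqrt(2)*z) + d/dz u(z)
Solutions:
 u(z) = C1 + sqrt(2)*z^4/4 + z^3 + z^2 + 4*z*log(z) - 3*z + z*log(4)


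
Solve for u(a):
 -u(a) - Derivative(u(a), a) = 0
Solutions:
 u(a) = C1*exp(-a)


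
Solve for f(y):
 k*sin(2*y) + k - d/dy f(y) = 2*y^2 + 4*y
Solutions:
 f(y) = C1 + k*y - k*cos(2*y)/2 - 2*y^3/3 - 2*y^2


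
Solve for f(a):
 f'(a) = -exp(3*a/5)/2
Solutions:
 f(a) = C1 - 5*exp(3*a/5)/6


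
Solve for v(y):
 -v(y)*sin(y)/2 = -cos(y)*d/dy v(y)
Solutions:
 v(y) = C1/sqrt(cos(y))


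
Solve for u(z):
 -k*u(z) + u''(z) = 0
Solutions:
 u(z) = C1*exp(-sqrt(k)*z) + C2*exp(sqrt(k)*z)


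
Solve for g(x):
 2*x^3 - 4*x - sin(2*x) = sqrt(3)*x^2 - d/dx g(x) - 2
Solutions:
 g(x) = C1 - x^4/2 + sqrt(3)*x^3/3 + 2*x^2 - 2*x - cos(2*x)/2


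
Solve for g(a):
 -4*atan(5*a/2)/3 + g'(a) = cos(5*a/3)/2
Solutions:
 g(a) = C1 + 4*a*atan(5*a/2)/3 - 4*log(25*a^2 + 4)/15 + 3*sin(5*a/3)/10


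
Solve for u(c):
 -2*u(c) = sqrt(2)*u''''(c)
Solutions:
 u(c) = (C1*sin(2^(5/8)*c/2) + C2*cos(2^(5/8)*c/2))*exp(-2^(5/8)*c/2) + (C3*sin(2^(5/8)*c/2) + C4*cos(2^(5/8)*c/2))*exp(2^(5/8)*c/2)


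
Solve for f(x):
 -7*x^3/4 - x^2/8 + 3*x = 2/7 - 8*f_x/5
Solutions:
 f(x) = C1 + 35*x^4/128 + 5*x^3/192 - 15*x^2/16 + 5*x/28


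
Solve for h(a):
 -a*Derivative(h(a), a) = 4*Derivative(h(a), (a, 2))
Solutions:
 h(a) = C1 + C2*erf(sqrt(2)*a/4)


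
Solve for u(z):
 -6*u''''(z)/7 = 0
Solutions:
 u(z) = C1 + C2*z + C3*z^2 + C4*z^3


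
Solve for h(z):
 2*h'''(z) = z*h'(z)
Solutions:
 h(z) = C1 + Integral(C2*airyai(2^(2/3)*z/2) + C3*airybi(2^(2/3)*z/2), z)


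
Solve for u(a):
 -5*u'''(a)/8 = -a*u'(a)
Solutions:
 u(a) = C1 + Integral(C2*airyai(2*5^(2/3)*a/5) + C3*airybi(2*5^(2/3)*a/5), a)


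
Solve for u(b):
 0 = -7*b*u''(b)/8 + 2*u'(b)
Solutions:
 u(b) = C1 + C2*b^(23/7)


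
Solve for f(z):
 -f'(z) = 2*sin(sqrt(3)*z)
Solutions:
 f(z) = C1 + 2*sqrt(3)*cos(sqrt(3)*z)/3


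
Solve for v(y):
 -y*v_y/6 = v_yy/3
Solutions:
 v(y) = C1 + C2*erf(y/2)


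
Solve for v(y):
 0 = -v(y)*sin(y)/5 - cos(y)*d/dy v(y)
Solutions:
 v(y) = C1*cos(y)^(1/5)


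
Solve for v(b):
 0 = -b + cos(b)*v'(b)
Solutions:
 v(b) = C1 + Integral(b/cos(b), b)


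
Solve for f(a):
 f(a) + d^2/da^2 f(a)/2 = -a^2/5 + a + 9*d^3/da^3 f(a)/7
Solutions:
 f(a) = C1*exp(a*(-7^(1/3)*(54*sqrt(26538) + 8797)^(1/3) - 7*7^(2/3)/(54*sqrt(26538) + 8797)^(1/3) + 14)/108)*sin(sqrt(3)*7^(1/3)*a*(-(54*sqrt(26538) + 8797)^(1/3) + 7*7^(1/3)/(54*sqrt(26538) + 8797)^(1/3))/108) + C2*exp(a*(-7^(1/3)*(54*sqrt(26538) + 8797)^(1/3) - 7*7^(2/3)/(54*sqrt(26538) + 8797)^(1/3) + 14)/108)*cos(sqrt(3)*7^(1/3)*a*(-(54*sqrt(26538) + 8797)^(1/3) + 7*7^(1/3)/(54*sqrt(26538) + 8797)^(1/3))/108) + C3*exp(a*(7*7^(2/3)/(54*sqrt(26538) + 8797)^(1/3) + 7 + 7^(1/3)*(54*sqrt(26538) + 8797)^(1/3))/54) - a^2/5 + a + 1/5


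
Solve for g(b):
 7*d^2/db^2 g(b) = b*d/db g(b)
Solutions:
 g(b) = C1 + C2*erfi(sqrt(14)*b/14)


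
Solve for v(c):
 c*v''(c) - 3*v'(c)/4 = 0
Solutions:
 v(c) = C1 + C2*c^(7/4)


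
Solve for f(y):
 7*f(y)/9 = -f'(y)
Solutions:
 f(y) = C1*exp(-7*y/9)


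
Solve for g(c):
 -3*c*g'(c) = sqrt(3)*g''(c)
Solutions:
 g(c) = C1 + C2*erf(sqrt(2)*3^(1/4)*c/2)


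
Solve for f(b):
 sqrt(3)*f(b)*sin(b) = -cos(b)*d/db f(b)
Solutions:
 f(b) = C1*cos(b)^(sqrt(3))


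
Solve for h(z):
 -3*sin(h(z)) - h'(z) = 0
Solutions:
 h(z) = -acos((-C1 - exp(6*z))/(C1 - exp(6*z))) + 2*pi
 h(z) = acos((-C1 - exp(6*z))/(C1 - exp(6*z)))


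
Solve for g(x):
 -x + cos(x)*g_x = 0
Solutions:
 g(x) = C1 + Integral(x/cos(x), x)


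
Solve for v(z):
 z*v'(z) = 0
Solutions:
 v(z) = C1


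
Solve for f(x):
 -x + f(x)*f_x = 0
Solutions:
 f(x) = -sqrt(C1 + x^2)
 f(x) = sqrt(C1 + x^2)


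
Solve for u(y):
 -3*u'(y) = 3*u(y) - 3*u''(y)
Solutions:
 u(y) = C1*exp(y*(1 - sqrt(5))/2) + C2*exp(y*(1 + sqrt(5))/2)


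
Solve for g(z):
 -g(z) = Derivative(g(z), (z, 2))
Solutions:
 g(z) = C1*sin(z) + C2*cos(z)


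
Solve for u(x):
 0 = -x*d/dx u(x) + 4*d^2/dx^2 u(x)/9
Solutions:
 u(x) = C1 + C2*erfi(3*sqrt(2)*x/4)


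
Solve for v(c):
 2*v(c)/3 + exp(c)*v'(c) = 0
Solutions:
 v(c) = C1*exp(2*exp(-c)/3)


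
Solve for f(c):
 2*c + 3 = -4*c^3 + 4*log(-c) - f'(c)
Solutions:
 f(c) = C1 - c^4 - c^2 + 4*c*log(-c) - 7*c


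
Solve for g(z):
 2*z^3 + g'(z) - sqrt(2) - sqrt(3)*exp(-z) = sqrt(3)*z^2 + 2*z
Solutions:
 g(z) = C1 - z^4/2 + sqrt(3)*z^3/3 + z^2 + sqrt(2)*z - sqrt(3)*exp(-z)


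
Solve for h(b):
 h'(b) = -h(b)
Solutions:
 h(b) = C1*exp(-b)


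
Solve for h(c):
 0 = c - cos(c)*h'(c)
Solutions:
 h(c) = C1 + Integral(c/cos(c), c)


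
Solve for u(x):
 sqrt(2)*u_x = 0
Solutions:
 u(x) = C1


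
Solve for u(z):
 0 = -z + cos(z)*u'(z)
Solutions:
 u(z) = C1 + Integral(z/cos(z), z)


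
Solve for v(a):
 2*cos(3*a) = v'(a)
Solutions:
 v(a) = C1 + 2*sin(3*a)/3


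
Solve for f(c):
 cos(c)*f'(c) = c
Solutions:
 f(c) = C1 + Integral(c/cos(c), c)


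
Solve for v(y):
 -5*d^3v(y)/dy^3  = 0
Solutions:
 v(y) = C1 + C2*y + C3*y^2


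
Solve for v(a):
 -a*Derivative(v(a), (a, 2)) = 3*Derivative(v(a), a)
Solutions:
 v(a) = C1 + C2/a^2


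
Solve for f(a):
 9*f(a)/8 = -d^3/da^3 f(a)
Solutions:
 f(a) = C3*exp(-3^(2/3)*a/2) + (C1*sin(3*3^(1/6)*a/4) + C2*cos(3*3^(1/6)*a/4))*exp(3^(2/3)*a/4)


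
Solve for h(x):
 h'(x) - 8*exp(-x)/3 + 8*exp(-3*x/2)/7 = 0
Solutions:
 h(x) = C1 - 8*exp(-x)/3 + 16*exp(-3*x/2)/21


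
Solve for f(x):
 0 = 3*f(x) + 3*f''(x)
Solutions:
 f(x) = C1*sin(x) + C2*cos(x)


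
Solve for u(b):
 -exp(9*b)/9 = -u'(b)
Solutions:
 u(b) = C1 + exp(9*b)/81


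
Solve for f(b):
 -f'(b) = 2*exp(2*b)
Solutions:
 f(b) = C1 - exp(2*b)


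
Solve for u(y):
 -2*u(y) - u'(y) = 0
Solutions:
 u(y) = C1*exp(-2*y)


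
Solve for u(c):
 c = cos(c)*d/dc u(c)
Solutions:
 u(c) = C1 + Integral(c/cos(c), c)


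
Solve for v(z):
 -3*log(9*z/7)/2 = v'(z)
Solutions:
 v(z) = C1 - 3*z*log(z)/2 - 3*z*log(3) + 3*z/2 + 3*z*log(7)/2


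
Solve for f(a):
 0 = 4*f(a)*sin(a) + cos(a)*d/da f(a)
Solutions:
 f(a) = C1*cos(a)^4


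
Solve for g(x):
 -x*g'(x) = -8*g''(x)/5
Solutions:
 g(x) = C1 + C2*erfi(sqrt(5)*x/4)


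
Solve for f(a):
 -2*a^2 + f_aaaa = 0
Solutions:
 f(a) = C1 + C2*a + C3*a^2 + C4*a^3 + a^6/180


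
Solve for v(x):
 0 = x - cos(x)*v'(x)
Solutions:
 v(x) = C1 + Integral(x/cos(x), x)


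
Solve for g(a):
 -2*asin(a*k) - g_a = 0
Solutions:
 g(a) = C1 - 2*Piecewise((a*asin(a*k) + sqrt(-a^2*k^2 + 1)/k, Ne(k, 0)), (0, True))


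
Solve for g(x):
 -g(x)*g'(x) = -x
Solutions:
 g(x) = -sqrt(C1 + x^2)
 g(x) = sqrt(C1 + x^2)


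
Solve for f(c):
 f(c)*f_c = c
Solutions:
 f(c) = -sqrt(C1 + c^2)
 f(c) = sqrt(C1 + c^2)


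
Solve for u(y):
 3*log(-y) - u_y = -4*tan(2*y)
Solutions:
 u(y) = C1 + 3*y*log(-y) - 3*y - 2*log(cos(2*y))


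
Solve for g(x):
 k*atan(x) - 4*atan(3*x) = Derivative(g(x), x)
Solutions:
 g(x) = C1 + k*(x*atan(x) - log(x^2 + 1)/2) - 4*x*atan(3*x) + 2*log(9*x^2 + 1)/3


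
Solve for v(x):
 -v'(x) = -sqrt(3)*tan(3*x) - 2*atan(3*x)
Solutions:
 v(x) = C1 + 2*x*atan(3*x) - log(9*x^2 + 1)/3 - sqrt(3)*log(cos(3*x))/3


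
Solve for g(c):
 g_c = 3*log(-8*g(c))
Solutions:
 -Integral(1/(log(-_y) + 3*log(2)), (_y, g(c)))/3 = C1 - c


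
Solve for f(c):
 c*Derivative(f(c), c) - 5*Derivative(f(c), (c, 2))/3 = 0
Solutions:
 f(c) = C1 + C2*erfi(sqrt(30)*c/10)


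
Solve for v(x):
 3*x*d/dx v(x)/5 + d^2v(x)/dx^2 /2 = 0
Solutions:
 v(x) = C1 + C2*erf(sqrt(15)*x/5)


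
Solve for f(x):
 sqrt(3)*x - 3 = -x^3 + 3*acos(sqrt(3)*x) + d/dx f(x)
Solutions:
 f(x) = C1 + x^4/4 + sqrt(3)*x^2/2 - 3*x*acos(sqrt(3)*x) - 3*x + sqrt(3)*sqrt(1 - 3*x^2)


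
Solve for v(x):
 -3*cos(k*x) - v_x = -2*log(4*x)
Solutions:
 v(x) = C1 + 2*x*log(x) - 2*x + 4*x*log(2) - 3*Piecewise((sin(k*x)/k, Ne(k, 0)), (x, True))


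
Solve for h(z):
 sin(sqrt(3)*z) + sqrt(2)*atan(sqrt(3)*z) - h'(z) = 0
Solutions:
 h(z) = C1 + sqrt(2)*(z*atan(sqrt(3)*z) - sqrt(3)*log(3*z^2 + 1)/6) - sqrt(3)*cos(sqrt(3)*z)/3


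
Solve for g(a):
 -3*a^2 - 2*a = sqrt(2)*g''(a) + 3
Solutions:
 g(a) = C1 + C2*a - sqrt(2)*a^4/8 - sqrt(2)*a^3/6 - 3*sqrt(2)*a^2/4


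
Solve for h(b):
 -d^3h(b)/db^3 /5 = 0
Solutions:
 h(b) = C1 + C2*b + C3*b^2


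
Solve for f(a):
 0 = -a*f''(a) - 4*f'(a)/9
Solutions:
 f(a) = C1 + C2*a^(5/9)


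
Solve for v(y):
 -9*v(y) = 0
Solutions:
 v(y) = 0


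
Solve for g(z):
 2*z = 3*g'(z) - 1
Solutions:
 g(z) = C1 + z^2/3 + z/3


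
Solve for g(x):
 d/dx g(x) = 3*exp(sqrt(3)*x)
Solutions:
 g(x) = C1 + sqrt(3)*exp(sqrt(3)*x)


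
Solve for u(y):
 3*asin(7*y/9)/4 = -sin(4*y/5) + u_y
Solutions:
 u(y) = C1 + 3*y*asin(7*y/9)/4 + 3*sqrt(81 - 49*y^2)/28 - 5*cos(4*y/5)/4


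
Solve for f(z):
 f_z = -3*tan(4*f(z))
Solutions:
 f(z) = -asin(C1*exp(-12*z))/4 + pi/4
 f(z) = asin(C1*exp(-12*z))/4


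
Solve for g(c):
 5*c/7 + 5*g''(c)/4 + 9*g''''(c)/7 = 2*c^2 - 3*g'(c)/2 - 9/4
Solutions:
 g(c) = C1 + C2*exp(-21^(1/3)*c*(-(162 + sqrt(28869))^(1/3) + 5*21^(1/3)/(162 + sqrt(28869))^(1/3))/36)*sin(3^(1/6)*7^(1/3)*c*(15*7^(1/3)/(162 + sqrt(28869))^(1/3) + 3^(2/3)*(162 + sqrt(28869))^(1/3))/36) + C3*exp(-21^(1/3)*c*(-(162 + sqrt(28869))^(1/3) + 5*21^(1/3)/(162 + sqrt(28869))^(1/3))/36)*cos(3^(1/6)*7^(1/3)*c*(15*7^(1/3)/(162 + sqrt(28869))^(1/3) + 3^(2/3)*(162 + sqrt(28869))^(1/3))/36) + C4*exp(21^(1/3)*c*(-(162 + sqrt(28869))^(1/3) + 5*21^(1/3)/(162 + sqrt(28869))^(1/3))/18) + 4*c^3/9 - 85*c^2/63 + 283*c/378


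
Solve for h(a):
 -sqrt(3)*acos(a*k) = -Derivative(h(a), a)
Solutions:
 h(a) = C1 + sqrt(3)*Piecewise((a*acos(a*k) - sqrt(-a^2*k^2 + 1)/k, Ne(k, 0)), (pi*a/2, True))


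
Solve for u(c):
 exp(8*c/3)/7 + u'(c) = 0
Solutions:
 u(c) = C1 - 3*exp(8*c/3)/56


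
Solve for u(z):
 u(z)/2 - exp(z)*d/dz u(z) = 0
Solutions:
 u(z) = C1*exp(-exp(-z)/2)


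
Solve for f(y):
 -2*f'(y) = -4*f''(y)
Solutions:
 f(y) = C1 + C2*exp(y/2)


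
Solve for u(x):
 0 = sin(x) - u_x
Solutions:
 u(x) = C1 - cos(x)


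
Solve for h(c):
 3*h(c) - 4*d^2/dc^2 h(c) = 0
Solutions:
 h(c) = C1*exp(-sqrt(3)*c/2) + C2*exp(sqrt(3)*c/2)


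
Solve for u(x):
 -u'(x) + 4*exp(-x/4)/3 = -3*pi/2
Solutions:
 u(x) = C1 + 3*pi*x/2 - 16*exp(-x/4)/3


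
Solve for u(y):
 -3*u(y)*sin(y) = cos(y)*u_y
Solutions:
 u(y) = C1*cos(y)^3


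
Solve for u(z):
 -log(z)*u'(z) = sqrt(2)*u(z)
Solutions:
 u(z) = C1*exp(-sqrt(2)*li(z))


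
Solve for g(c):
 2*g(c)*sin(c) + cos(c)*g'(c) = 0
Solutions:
 g(c) = C1*cos(c)^2


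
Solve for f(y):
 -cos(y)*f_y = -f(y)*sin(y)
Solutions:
 f(y) = C1/cos(y)


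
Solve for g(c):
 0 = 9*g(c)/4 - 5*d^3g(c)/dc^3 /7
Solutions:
 g(c) = C3*exp(3150^(1/3)*c/10) + (C1*sin(3*3^(1/6)*350^(1/3)*c/20) + C2*cos(3*3^(1/6)*350^(1/3)*c/20))*exp(-3150^(1/3)*c/20)


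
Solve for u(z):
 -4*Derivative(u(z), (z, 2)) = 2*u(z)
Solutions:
 u(z) = C1*sin(sqrt(2)*z/2) + C2*cos(sqrt(2)*z/2)


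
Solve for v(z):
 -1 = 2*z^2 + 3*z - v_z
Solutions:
 v(z) = C1 + 2*z^3/3 + 3*z^2/2 + z


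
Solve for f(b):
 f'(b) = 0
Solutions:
 f(b) = C1


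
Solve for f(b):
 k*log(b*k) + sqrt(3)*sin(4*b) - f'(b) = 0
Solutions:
 f(b) = C1 + b*k*(log(b*k) - 1) - sqrt(3)*cos(4*b)/4


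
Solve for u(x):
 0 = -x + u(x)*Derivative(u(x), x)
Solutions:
 u(x) = -sqrt(C1 + x^2)
 u(x) = sqrt(C1 + x^2)


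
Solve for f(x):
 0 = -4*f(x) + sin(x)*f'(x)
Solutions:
 f(x) = C1*(cos(x)^2 - 2*cos(x) + 1)/(cos(x)^2 + 2*cos(x) + 1)


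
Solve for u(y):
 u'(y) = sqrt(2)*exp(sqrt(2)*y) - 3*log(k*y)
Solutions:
 u(y) = C1 - 3*y*log(k*y) + 3*y + exp(sqrt(2)*y)


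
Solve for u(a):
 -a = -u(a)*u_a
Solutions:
 u(a) = -sqrt(C1 + a^2)
 u(a) = sqrt(C1 + a^2)


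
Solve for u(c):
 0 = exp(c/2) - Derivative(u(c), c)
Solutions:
 u(c) = C1 + 2*exp(c/2)


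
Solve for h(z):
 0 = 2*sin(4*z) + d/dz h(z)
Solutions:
 h(z) = C1 + cos(4*z)/2


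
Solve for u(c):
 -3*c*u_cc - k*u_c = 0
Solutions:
 u(c) = C1 + c^(1 - re(k)/3)*(C2*sin(log(c)*Abs(im(k))/3) + C3*cos(log(c)*im(k)/3))


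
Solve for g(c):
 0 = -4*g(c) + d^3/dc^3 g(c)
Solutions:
 g(c) = C3*exp(2^(2/3)*c) + (C1*sin(2^(2/3)*sqrt(3)*c/2) + C2*cos(2^(2/3)*sqrt(3)*c/2))*exp(-2^(2/3)*c/2)


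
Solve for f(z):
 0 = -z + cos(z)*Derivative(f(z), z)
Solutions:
 f(z) = C1 + Integral(z/cos(z), z)


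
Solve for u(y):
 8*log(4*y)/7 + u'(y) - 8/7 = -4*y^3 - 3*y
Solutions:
 u(y) = C1 - y^4 - 3*y^2/2 - 8*y*log(y)/7 - 16*y*log(2)/7 + 16*y/7


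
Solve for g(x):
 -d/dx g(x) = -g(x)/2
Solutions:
 g(x) = C1*exp(x/2)


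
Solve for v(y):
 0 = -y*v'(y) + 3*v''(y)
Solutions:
 v(y) = C1 + C2*erfi(sqrt(6)*y/6)


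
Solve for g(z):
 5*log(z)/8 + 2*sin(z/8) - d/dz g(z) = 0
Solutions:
 g(z) = C1 + 5*z*log(z)/8 - 5*z/8 - 16*cos(z/8)


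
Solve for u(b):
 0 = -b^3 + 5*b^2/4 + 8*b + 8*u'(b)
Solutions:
 u(b) = C1 + b^4/32 - 5*b^3/96 - b^2/2


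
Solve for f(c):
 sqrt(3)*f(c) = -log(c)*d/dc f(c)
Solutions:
 f(c) = C1*exp(-sqrt(3)*li(c))


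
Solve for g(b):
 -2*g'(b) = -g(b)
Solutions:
 g(b) = C1*exp(b/2)


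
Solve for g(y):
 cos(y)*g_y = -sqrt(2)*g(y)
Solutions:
 g(y) = C1*(sin(y) - 1)^(sqrt(2)/2)/(sin(y) + 1)^(sqrt(2)/2)


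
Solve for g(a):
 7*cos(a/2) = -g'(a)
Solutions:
 g(a) = C1 - 14*sin(a/2)


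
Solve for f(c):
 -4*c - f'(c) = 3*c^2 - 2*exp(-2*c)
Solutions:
 f(c) = C1 - c^3 - 2*c^2 - exp(-2*c)


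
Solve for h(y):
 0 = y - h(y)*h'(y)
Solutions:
 h(y) = -sqrt(C1 + y^2)
 h(y) = sqrt(C1 + y^2)


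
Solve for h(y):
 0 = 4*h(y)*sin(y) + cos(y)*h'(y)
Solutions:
 h(y) = C1*cos(y)^4


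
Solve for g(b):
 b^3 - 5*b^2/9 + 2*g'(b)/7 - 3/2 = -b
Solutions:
 g(b) = C1 - 7*b^4/8 + 35*b^3/54 - 7*b^2/4 + 21*b/4


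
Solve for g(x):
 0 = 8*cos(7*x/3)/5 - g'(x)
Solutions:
 g(x) = C1 + 24*sin(7*x/3)/35


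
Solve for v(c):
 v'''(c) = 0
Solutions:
 v(c) = C1 + C2*c + C3*c^2


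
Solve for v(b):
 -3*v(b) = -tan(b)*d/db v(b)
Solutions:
 v(b) = C1*sin(b)^3


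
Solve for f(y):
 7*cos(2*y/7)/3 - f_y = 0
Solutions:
 f(y) = C1 + 49*sin(2*y/7)/6


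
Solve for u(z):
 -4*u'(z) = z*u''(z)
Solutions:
 u(z) = C1 + C2/z^3


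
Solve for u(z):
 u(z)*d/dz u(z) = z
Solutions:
 u(z) = -sqrt(C1 + z^2)
 u(z) = sqrt(C1 + z^2)


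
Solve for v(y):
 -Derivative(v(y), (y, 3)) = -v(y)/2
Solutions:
 v(y) = C3*exp(2^(2/3)*y/2) + (C1*sin(2^(2/3)*sqrt(3)*y/4) + C2*cos(2^(2/3)*sqrt(3)*y/4))*exp(-2^(2/3)*y/4)


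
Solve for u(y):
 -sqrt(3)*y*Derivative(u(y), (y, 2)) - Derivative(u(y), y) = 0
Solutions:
 u(y) = C1 + C2*y^(1 - sqrt(3)/3)


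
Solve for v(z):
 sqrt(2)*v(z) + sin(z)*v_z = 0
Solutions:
 v(z) = C1*(cos(z) + 1)^(sqrt(2)/2)/(cos(z) - 1)^(sqrt(2)/2)


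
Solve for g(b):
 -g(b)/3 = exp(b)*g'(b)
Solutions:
 g(b) = C1*exp(exp(-b)/3)


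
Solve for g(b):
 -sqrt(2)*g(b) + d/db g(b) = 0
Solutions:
 g(b) = C1*exp(sqrt(2)*b)


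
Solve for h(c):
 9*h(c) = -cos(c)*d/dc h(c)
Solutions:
 h(c) = C1*sqrt(sin(c) - 1)*(sin(c)^4 - 4*sin(c)^3 + 6*sin(c)^2 - 4*sin(c) + 1)/(sqrt(sin(c) + 1)*(sin(c)^4 + 4*sin(c)^3 + 6*sin(c)^2 + 4*sin(c) + 1))


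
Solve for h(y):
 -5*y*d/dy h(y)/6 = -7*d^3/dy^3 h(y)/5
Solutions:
 h(y) = C1 + Integral(C2*airyai(210^(2/3)*y/42) + C3*airybi(210^(2/3)*y/42), y)


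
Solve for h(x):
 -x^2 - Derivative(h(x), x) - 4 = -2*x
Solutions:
 h(x) = C1 - x^3/3 + x^2 - 4*x


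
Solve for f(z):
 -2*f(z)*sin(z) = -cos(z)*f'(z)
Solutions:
 f(z) = C1/cos(z)^2


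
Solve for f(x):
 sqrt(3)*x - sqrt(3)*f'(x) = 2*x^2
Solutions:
 f(x) = C1 - 2*sqrt(3)*x^3/9 + x^2/2


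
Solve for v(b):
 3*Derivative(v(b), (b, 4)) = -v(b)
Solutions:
 v(b) = (C1*sin(sqrt(2)*3^(3/4)*b/6) + C2*cos(sqrt(2)*3^(3/4)*b/6))*exp(-sqrt(2)*3^(3/4)*b/6) + (C3*sin(sqrt(2)*3^(3/4)*b/6) + C4*cos(sqrt(2)*3^(3/4)*b/6))*exp(sqrt(2)*3^(3/4)*b/6)


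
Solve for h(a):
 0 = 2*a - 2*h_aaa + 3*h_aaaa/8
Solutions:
 h(a) = C1 + C2*a + C3*a^2 + C4*exp(16*a/3) + a^4/24 + a^3/32


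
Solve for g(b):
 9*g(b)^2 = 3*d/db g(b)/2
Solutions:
 g(b) = -1/(C1 + 6*b)


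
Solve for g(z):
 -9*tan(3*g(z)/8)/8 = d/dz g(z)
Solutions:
 g(z) = -8*asin(C1*exp(-27*z/64))/3 + 8*pi/3
 g(z) = 8*asin(C1*exp(-27*z/64))/3


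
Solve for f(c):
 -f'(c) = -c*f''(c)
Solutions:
 f(c) = C1 + C2*c^2


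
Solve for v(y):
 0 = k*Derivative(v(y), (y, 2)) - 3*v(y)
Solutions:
 v(y) = C1*exp(-sqrt(3)*y*sqrt(1/k)) + C2*exp(sqrt(3)*y*sqrt(1/k))


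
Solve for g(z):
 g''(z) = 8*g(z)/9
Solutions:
 g(z) = C1*exp(-2*sqrt(2)*z/3) + C2*exp(2*sqrt(2)*z/3)


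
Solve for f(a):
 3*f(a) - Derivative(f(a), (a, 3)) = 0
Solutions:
 f(a) = C3*exp(3^(1/3)*a) + (C1*sin(3^(5/6)*a/2) + C2*cos(3^(5/6)*a/2))*exp(-3^(1/3)*a/2)


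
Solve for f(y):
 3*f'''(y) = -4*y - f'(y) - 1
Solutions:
 f(y) = C1 + C2*sin(sqrt(3)*y/3) + C3*cos(sqrt(3)*y/3) - 2*y^2 - y


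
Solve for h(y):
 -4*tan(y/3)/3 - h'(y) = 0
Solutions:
 h(y) = C1 + 4*log(cos(y/3))


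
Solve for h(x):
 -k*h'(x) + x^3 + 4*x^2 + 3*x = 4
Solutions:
 h(x) = C1 + x^4/(4*k) + 4*x^3/(3*k) + 3*x^2/(2*k) - 4*x/k


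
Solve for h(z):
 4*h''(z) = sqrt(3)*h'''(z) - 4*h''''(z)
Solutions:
 h(z) = C1 + C2*z + (C3*sin(sqrt(61)*z/8) + C4*cos(sqrt(61)*z/8))*exp(sqrt(3)*z/8)


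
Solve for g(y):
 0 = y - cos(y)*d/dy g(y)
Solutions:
 g(y) = C1 + Integral(y/cos(y), y)


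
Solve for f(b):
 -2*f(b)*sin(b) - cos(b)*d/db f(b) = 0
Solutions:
 f(b) = C1*cos(b)^2


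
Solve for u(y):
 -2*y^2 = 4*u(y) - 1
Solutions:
 u(y) = 1/4 - y^2/2


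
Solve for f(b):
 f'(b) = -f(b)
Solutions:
 f(b) = C1*exp(-b)


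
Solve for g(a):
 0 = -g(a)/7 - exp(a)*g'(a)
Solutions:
 g(a) = C1*exp(exp(-a)/7)


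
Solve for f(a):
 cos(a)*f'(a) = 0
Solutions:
 f(a) = C1


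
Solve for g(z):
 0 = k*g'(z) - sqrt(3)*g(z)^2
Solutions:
 g(z) = -k/(C1*k + sqrt(3)*z)


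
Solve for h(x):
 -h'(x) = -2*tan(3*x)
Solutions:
 h(x) = C1 - 2*log(cos(3*x))/3


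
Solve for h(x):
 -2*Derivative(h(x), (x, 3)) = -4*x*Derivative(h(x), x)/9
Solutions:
 h(x) = C1 + Integral(C2*airyai(6^(1/3)*x/3) + C3*airybi(6^(1/3)*x/3), x)


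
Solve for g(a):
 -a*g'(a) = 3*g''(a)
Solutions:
 g(a) = C1 + C2*erf(sqrt(6)*a/6)


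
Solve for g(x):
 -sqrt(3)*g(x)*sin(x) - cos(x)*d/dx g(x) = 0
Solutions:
 g(x) = C1*cos(x)^(sqrt(3))


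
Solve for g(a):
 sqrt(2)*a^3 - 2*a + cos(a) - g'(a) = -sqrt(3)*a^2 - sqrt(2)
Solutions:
 g(a) = C1 + sqrt(2)*a^4/4 + sqrt(3)*a^3/3 - a^2 + sqrt(2)*a + sin(a)


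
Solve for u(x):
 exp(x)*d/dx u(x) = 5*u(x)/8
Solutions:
 u(x) = C1*exp(-5*exp(-x)/8)


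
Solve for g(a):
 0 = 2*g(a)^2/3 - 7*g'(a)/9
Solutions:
 g(a) = -7/(C1 + 6*a)


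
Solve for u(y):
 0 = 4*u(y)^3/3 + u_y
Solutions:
 u(y) = -sqrt(6)*sqrt(-1/(C1 - 4*y))/2
 u(y) = sqrt(6)*sqrt(-1/(C1 - 4*y))/2
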